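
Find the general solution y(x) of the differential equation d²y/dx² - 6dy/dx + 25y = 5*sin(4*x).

Characteristic equation r² - 6r + 25 = 0 has discriminant (-6)² - 4·(25) = -64 < 0, so r = 3 ± 4i.
Hence y_h = C1*cos(4*x)*exp(3*x) + C2*exp(3*x)*sin(4*x).
Try y_p = A*cos(4*x) + B*sin(4*x). Substituting and equating the coefficients of cos(4x) and sin(4x) gives A = 40/219, B = 5/73, so y_p = 5*sin(4*x)/73 + 40*cos(4*x)/219.

y = 5*sin(4*x)/73 + 40*cos(4*x)/219 + C1*cos(4*x)*exp(3*x) + C2*exp(3*x)*sin(4*x)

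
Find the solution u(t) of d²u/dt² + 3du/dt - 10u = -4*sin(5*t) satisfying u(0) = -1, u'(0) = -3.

u = -36*exp(2*t)/29 + exp(-5*t)/5 + 6*cos(5*t)/145 + 14*sin(5*t)/145

Characteristic equation r² + 3r - 10 = 0 factors as (r - 2)(r + 5) = 0, so r = 2, -5.
Hence u_h = C1*exp(2*t) + C2*exp(-5*t).
Try u_p = A*cos(5*t) + B*sin(5*t). Substituting and equating the coefficients of cos(5t) and sin(5t) gives A = 6/145, B = 14/145, so u_p = 6*cos(5*t)/145 + 14*sin(5*t)/145.
General solution: u = 6*cos(5*t)/145 + 14*sin(5*t)/145 + C1*exp(2*t) + C2*exp(-5*t).
Apply the initial conditions: u(0) = 6/145 + C1 + C2 = -1 and u'(0) = 14/29 - 5*C2 + 2*C1 = -3. Solving gives C1 = -36/29, C2 = 1/5.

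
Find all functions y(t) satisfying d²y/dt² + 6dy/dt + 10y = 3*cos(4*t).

y = -cos(4*t)/34 + 2*sin(4*t)/17 + C1*cos(t)*exp(-3*t) + C2*exp(-3*t)*sin(t)

Characteristic equation r² + 6r + 10 = 0 has discriminant (6)² - 4·(10) = -4 < 0, so r = -3 ± i.
Hence y_h = C1*cos(t)*exp(-3*t) + C2*exp(-3*t)*sin(t).
Try y_p = A*cos(4*t) + B*sin(4*t). Substituting and equating the coefficients of cos(4t) and sin(4t) gives A = -1/34, B = 2/17, so y_p = -cos(4*t)/34 + 2*sin(4*t)/17.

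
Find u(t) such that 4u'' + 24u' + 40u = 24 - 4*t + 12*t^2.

Divide through by 4: u'' + 6u' + 10u = 6 - t + 3*t^2.
Characteristic equation r² + 6r + 10 = 0 has discriminant (6)² - 4·(10) = -4 < 0, so r = -3 ± i.
Hence u_h = C1*cos(t)*exp(-3*t) + C2*exp(-3*t)*sin(t).
For the particular solution try u_p = A0 + A1*t + A2*t^2. Substituting and matching coefficients of each power of t gives A0 = 102/125, A1 = -23/50, A2 = 3/10, so u_p = 102/125 - 23*t/50 + 3*t^2/10.

u = 102/125 - 23*t/50 + 3*t**2/10 + C1*cos(t)*exp(-3*t) + C2*exp(-3*t)*sin(t)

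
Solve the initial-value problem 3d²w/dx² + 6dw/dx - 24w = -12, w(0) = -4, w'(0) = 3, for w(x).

w = 1/2 - 2*exp(-4*x) - 5*exp(2*x)/2

Divide through by 3: w'' + 2w' - 8w = -4.
Characteristic equation r² + 2r - 8 = 0 factors as (r + 4)(r - 2) = 0, so r = -4, 2.
Hence w_h = C1*exp(-4*x) + C2*exp(2*x).
For the particular solution try w_p = A0. Substituting and matching coefficients of each power of x gives A0 = 1/2, so w_p = 1/2.
General solution: w = 1/2 + C1*exp(-4*x) + C2*exp(2*x).
Apply the initial conditions: w(0) = 1/2 + C1 + C2 = -4 and w'(0) = -4*C1 + 2*C2 = 3. Solving gives C1 = -2, C2 = -5/2.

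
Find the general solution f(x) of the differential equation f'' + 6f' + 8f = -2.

f = -1/4 + C1*exp(-2*x) + C2*exp(-4*x)

Characteristic equation r² + 6r + 8 = 0 factors as (r + 2)(r + 4) = 0, so r = -2, -4.
Hence f_h = C1*exp(-2*x) + C2*exp(-4*x).
For the particular solution try f_p = A0. Substituting and matching coefficients of each power of x gives A0 = -1/4, so f_p = -1/4.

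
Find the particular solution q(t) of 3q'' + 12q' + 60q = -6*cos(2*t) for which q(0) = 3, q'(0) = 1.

Divide through by 3: q'' + 4q' + 20q = -2*cos(2*t).
Characteristic equation r² + 4r + 20 = 0 has discriminant (4)² - 4·(20) = -64 < 0, so r = -2 ± 4i.
Hence q_h = C1*cos(4*t)*exp(-2*t) + C2*exp(-2*t)*sin(4*t).
Try q_p = A*cos(2*t) + B*sin(2*t). Substituting and equating the coefficients of cos(2t) and sin(2t) gives A = -1/10, B = -1/20, so q_p = -cos(2*t)/10 - sin(2*t)/20.
General solution: q = -cos(2*t)/10 - sin(2*t)/20 + C1*cos(4*t)*exp(-2*t) + C2*exp(-2*t)*sin(4*t).
Apply the initial conditions: q(0) = -1/10 + C1 = 3 and q'(0) = -1/10 - 2*C1 + 4*C2 = 1. Solving gives C1 = 31/10, C2 = 73/40.

q = -cos(2*t)/10 - sin(2*t)/20 + 31*cos(4*t)*exp(-2*t)/10 + 73*exp(-2*t)*sin(4*t)/40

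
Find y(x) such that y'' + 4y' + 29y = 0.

Characteristic equation r² + 4r + 29 = 0 has discriminant (4)² - 4·(29) = -100 < 0, so r = -2 ± 5i.
Hence y_h = C1*cos(5*x)*exp(-2*x) + C2*exp(-2*x)*sin(5*x).

y = C1*cos(5*x)*exp(-2*x) + C2*exp(-2*x)*sin(5*x)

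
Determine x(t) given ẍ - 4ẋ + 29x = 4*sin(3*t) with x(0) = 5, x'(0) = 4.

x = 3*cos(3*t)/34 + 5*sin(3*t)/34 - 213*exp(2*t)*sin(5*t)/170 + 167*cos(5*t)*exp(2*t)/34

Characteristic equation r² - 4r + 29 = 0 has discriminant (-4)² - 4·(29) = -100 < 0, so r = 2 ± 5i.
Hence x_h = C1*cos(5*t)*exp(2*t) + C2*exp(2*t)*sin(5*t).
Try x_p = A*cos(3*t) + B*sin(3*t). Substituting and equating the coefficients of cos(3t) and sin(3t) gives A = 3/34, B = 5/34, so x_p = 3*cos(3*t)/34 + 5*sin(3*t)/34.
General solution: x = 3*cos(3*t)/34 + 5*sin(3*t)/34 + C1*cos(5*t)*exp(2*t) + C2*exp(2*t)*sin(5*t).
Apply the initial conditions: x(0) = 3/34 + C1 = 5 and x'(0) = 15/34 + 2*C1 + 5*C2 = 4. Solving gives C1 = 167/34, C2 = -213/170.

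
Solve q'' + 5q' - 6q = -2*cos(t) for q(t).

q = -5*sin(t)/37 + 7*cos(t)/37 + C1*exp(t) + C2*exp(-6*t)

Characteristic equation r² + 5r - 6 = 0 factors as (r - 1)(r + 6) = 0, so r = 1, -6.
Hence q_h = C1*exp(t) + C2*exp(-6*t).
Try q_p = A*cos(t) + B*sin(t). Substituting and equating the coefficients of cos(t) and sin(t) gives A = 7/37, B = -5/37, so q_p = -5*sin(t)/37 + 7*cos(t)/37.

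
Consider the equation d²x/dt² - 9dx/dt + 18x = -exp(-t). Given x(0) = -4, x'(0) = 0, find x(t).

x = -95*exp(3*t)/12 - exp(-t)/28 + 83*exp(6*t)/21

Characteristic equation r² - 9r + 18 = 0 factors as (r - 3)(r - 6) = 0, so r = 3, 6.
Hence x_h = C1*exp(3*t) + C2*exp(6*t).
Try x_p = A*exp(-t). Substituting into the equation and dividing by exp(-t) gives A = -1/28, so x_p = -exp(-t)/28.
General solution: x = -exp(-t)/28 + C1*exp(3*t) + C2*exp(6*t).
Apply the initial conditions: x(0) = -1/28 + C1 + C2 = -4 and x'(0) = 1/28 + 3*C1 + 6*C2 = 0. Solving gives C1 = -95/12, C2 = 83/21.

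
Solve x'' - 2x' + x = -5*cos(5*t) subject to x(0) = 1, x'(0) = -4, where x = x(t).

x = 25*sin(5*t)/338 + 30*cos(5*t)/169 + 139*exp(t)/169 - 135*t*exp(t)/26

Characteristic equation r² - 2r + 1 = 0 has discriminant (-2)² - 4·(1) = 0, so r = 1 is a repeated root.
Hence x_h = (C1 + C2*t)*exp(t).
Try x_p = A*cos(5*t) + B*sin(5*t). Substituting and equating the coefficients of cos(5t) and sin(5t) gives A = 30/169, B = 25/338, so x_p = 25*sin(5*t)/338 + 30*cos(5*t)/169.
General solution: x = 25*sin(5*t)/338 + 30*cos(5*t)/169 + C1*exp(t) + C2*t*exp(t).
Apply the initial conditions: x(0) = 30/169 + C1 = 1 and x'(0) = 125/338 + C1 + C2 = -4. Solving gives C1 = 139/169, C2 = -135/26.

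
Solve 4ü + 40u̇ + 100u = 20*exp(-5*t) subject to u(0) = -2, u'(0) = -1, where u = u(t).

Divide through by 4: u'' + 10u' + 25u = 5*exp(-5*t).
Characteristic equation r² + 10r + 25 = 0 has discriminant (10)² - 4·(25) = 0, so r = -5 is a repeated root.
Hence u_h = (C1 + C2*t)*exp(-5*t).
Since exp(-5*t) solves the homogeneous equation (r = -5 is a root of multiplicity 2), multiply the trial by t^2. Try u_p = A*t^2*exp(-5*t). Substituting into the equation and dividing by exp(-5*t) gives A = 5/2, so u_p = 5*t^2*exp(-5*t)/2.
General solution: u = C1*exp(-5*t) + 5*t^2*exp(-5*t)/2 + C2*t*exp(-5*t).
Apply the initial conditions: u(0) = C1 = -2 and u'(0) = C2 - 5*C1 = -1. Solving gives C1 = -2, C2 = -11.

u = -2*exp(-5*t) - 11*t*exp(-5*t) + 5*t**2*exp(-5*t)/2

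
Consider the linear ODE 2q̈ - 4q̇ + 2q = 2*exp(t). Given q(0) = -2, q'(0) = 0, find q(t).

Divide through by 2: q'' - 2q' + q = exp(t).
Characteristic equation r² - 2r + 1 = 0 has discriminant (-2)² - 4·(1) = 0, so r = 1 is a repeated root.
Hence q_h = (C1 + C2*t)*exp(t).
Since exp(t) solves the homogeneous equation (r = 1 is a root of multiplicity 2), multiply the trial by t^2. Try q_p = A*t^2*exp(t). Substituting into the equation and dividing by exp(t) gives A = 1/2, so q_p = t^2*exp(t)/2.
General solution: q = C1*exp(t) + t^2*exp(t)/2 + C2*t*exp(t).
Apply the initial conditions: q(0) = C1 = -2 and q'(0) = C1 + C2 = 0. Solving gives C1 = -2, C2 = 2.

q = -2*exp(t) + t**2*exp(t)/2 + 2*t*exp(t)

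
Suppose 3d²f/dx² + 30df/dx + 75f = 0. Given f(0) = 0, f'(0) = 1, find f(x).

f = x*exp(-5*x)

Divide through by 3: f'' + 10f' + 25f = 0.
Characteristic equation r² + 10r + 25 = 0 has discriminant (10)² - 4·(25) = 0, so r = -5 is a repeated root.
Hence f_h = (C1 + C2*x)*exp(-5*x).
Apply the initial conditions: f(0) = C1 = 0 and f'(0) = C2 - 5*C1 = 1. Solving gives C1 = 0, C2 = 1.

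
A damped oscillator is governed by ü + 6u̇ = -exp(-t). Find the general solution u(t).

u = C2 + exp(-t)/5 + C1*exp(-6*t)

Characteristic equation r² + 6r = 0 factors as (r + 6)r = 0, so r = -6, 0.
Hence u_h = C1*exp(-6*t) + C2.
Try u_p = A*exp(-t). Substituting into the equation and dividing by exp(-t) gives A = 1/5, so u_p = exp(-t)/5.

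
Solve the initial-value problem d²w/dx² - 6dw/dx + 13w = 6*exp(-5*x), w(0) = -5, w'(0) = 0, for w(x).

w = 3*exp(-5*x)/34 - 173*cos(2*x)*exp(3*x)/34 + 267*exp(3*x)*sin(2*x)/34

Characteristic equation r² - 6r + 13 = 0 has discriminant (-6)² - 4·(13) = -16 < 0, so r = 3 ± 2i.
Hence w_h = C1*cos(2*x)*exp(3*x) + C2*exp(3*x)*sin(2*x).
Try w_p = A*exp(-5*x). Substituting into the equation and dividing by exp(-5*x) gives A = 3/34, so w_p = 3*exp(-5*x)/34.
General solution: w = 3*exp(-5*x)/34 + C1*cos(2*x)*exp(3*x) + C2*exp(3*x)*sin(2*x).
Apply the initial conditions: w(0) = 3/34 + C1 = -5 and w'(0) = -15/34 + 2*C2 + 3*C1 = 0. Solving gives C1 = -173/34, C2 = 267/34.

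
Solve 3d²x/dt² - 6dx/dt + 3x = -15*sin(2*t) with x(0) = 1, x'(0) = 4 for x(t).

x = -4*cos(2*t)/5 + 3*sin(2*t)/5 + 9*exp(t)/5 + t*exp(t)

Divide through by 3: x'' - 2x' + x = -5*sin(2*t).
Characteristic equation r² - 2r + 1 = 0 has discriminant (-2)² - 4·(1) = 0, so r = 1 is a repeated root.
Hence x_h = (C1 + C2*t)*exp(t).
Try x_p = A*cos(2*t) + B*sin(2*t). Substituting and equating the coefficients of cos(2t) and sin(2t) gives A = -4/5, B = 3/5, so x_p = -4*cos(2*t)/5 + 3*sin(2*t)/5.
General solution: x = -4*cos(2*t)/5 + 3*sin(2*t)/5 + C1*exp(t) + C2*t*exp(t).
Apply the initial conditions: x(0) = -4/5 + C1 = 1 and x'(0) = 6/5 + C1 + C2 = 4. Solving gives C1 = 9/5, C2 = 1.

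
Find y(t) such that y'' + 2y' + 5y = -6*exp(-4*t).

Characteristic equation r² + 2r + 5 = 0 has discriminant (2)² - 4·(5) = -16 < 0, so r = -1 ± 2i.
Hence y_h = C1*cos(2*t)*exp(-t) + C2*exp(-t)*sin(2*t).
Try y_p = A*exp(-4*t). Substituting into the equation and dividing by exp(-4*t) gives A = -6/13, so y_p = -6*exp(-4*t)/13.

y = -6*exp(-4*t)/13 + C1*cos(2*t)*exp(-t) + C2*exp(-t)*sin(2*t)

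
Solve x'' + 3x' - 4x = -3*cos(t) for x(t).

x = -9*sin(t)/34 + 15*cos(t)/34 + C1*exp(t) + C2*exp(-4*t)

Characteristic equation r² + 3r - 4 = 0 factors as (r - 1)(r + 4) = 0, so r = 1, -4.
Hence x_h = C1*exp(t) + C2*exp(-4*t).
Try x_p = A*cos(t) + B*sin(t). Substituting and equating the coefficients of cos(t) and sin(t) gives A = 15/34, B = -9/34, so x_p = -9*sin(t)/34 + 15*cos(t)/34.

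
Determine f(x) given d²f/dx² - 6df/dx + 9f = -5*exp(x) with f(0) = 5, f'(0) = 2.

Characteristic equation r² - 6r + 9 = 0 has discriminant (-6)² - 4·(9) = 0, so r = 3 is a repeated root.
Hence f_h = (C1 + C2*x)*exp(3*x).
Try f_p = A*exp(x). Substituting into the equation and dividing by exp(x) gives A = -5/4, so f_p = -5*exp(x)/4.
General solution: f = -5*exp(x)/4 + C1*exp(3*x) + C2*x*exp(3*x).
Apply the initial conditions: f(0) = -5/4 + C1 = 5 and f'(0) = -5/4 + C2 + 3*C1 = 2. Solving gives C1 = 25/4, C2 = -31/2.

f = -5*exp(x)/4 + 25*exp(3*x)/4 - 31*x*exp(3*x)/2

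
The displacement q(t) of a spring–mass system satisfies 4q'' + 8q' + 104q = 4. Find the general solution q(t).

q = 1/26 + C1*cos(5*t)*exp(-t) + C2*exp(-t)*sin(5*t)

Divide through by 4: q'' + 2q' + 26q = 1.
Characteristic equation r² + 2r + 26 = 0 has discriminant (2)² - 4·(26) = -100 < 0, so r = -1 ± 5i.
Hence q_h = C1*cos(5*t)*exp(-t) + C2*exp(-t)*sin(5*t).
For the particular solution try q_p = A0. Substituting and matching coefficients of each power of t gives A0 = 1/26, so q_p = 1/26.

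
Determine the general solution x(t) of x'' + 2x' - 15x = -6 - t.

Characteristic equation r² + 2r - 15 = 0 factors as (r + 5)(r - 3) = 0, so r = -5, 3.
Hence x_h = C1*exp(-5*t) + C2*exp(3*t).
For the particular solution try x_p = A0 + A1*t. Substituting and matching coefficients of each power of t gives A0 = 92/225, A1 = 1/15, so x_p = 92/225 + t/15.

x = 92/225 + t/15 + C1*exp(-5*t) + C2*exp(3*t)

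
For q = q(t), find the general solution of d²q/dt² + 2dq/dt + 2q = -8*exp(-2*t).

q = -4*exp(-2*t) + C1*cos(t)*exp(-t) + C2*exp(-t)*sin(t)

Characteristic equation r² + 2r + 2 = 0 has discriminant (2)² - 4·(2) = -4 < 0, so r = -1 ± i.
Hence q_h = C1*cos(t)*exp(-t) + C2*exp(-t)*sin(t).
Try q_p = A*exp(-2*t). Substituting into the equation and dividing by exp(-2*t) gives A = -4, so q_p = -4*exp(-2*t).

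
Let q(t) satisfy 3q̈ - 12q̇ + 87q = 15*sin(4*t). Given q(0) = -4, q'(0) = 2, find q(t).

q = 13*sin(4*t)/85 + 16*cos(4*t)/85 - 356*cos(5*t)*exp(2*t)/85 + 166*exp(2*t)*sin(5*t)/85

Divide through by 3: q'' - 4q' + 29q = 5*sin(4*t).
Characteristic equation r² - 4r + 29 = 0 has discriminant (-4)² - 4·(29) = -100 < 0, so r = 2 ± 5i.
Hence q_h = C1*cos(5*t)*exp(2*t) + C2*exp(2*t)*sin(5*t).
Try q_p = A*cos(4*t) + B*sin(4*t). Substituting and equating the coefficients of cos(4t) and sin(4t) gives A = 16/85, B = 13/85, so q_p = 13*sin(4*t)/85 + 16*cos(4*t)/85.
General solution: q = 13*sin(4*t)/85 + 16*cos(4*t)/85 + C1*cos(5*t)*exp(2*t) + C2*exp(2*t)*sin(5*t).
Apply the initial conditions: q(0) = 16/85 + C1 = -4 and q'(0) = 52/85 + 2*C1 + 5*C2 = 2. Solving gives C1 = -356/85, C2 = 166/85.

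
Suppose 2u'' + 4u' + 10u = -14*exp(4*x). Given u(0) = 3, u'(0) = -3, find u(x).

Divide through by 2: u'' + 2u' + 5u = -7*exp(4*x).
Characteristic equation r² + 2r + 5 = 0 has discriminant (2)² - 4·(5) = -16 < 0, so r = -1 ± 2i.
Hence u_h = C1*cos(2*x)*exp(-x) + C2*exp(-x)*sin(2*x).
Try u_p = A*exp(4*x). Substituting into the equation and dividing by exp(4*x) gives A = -7/29, so u_p = -7*exp(4*x)/29.
General solution: u = -7*exp(4*x)/29 + C1*cos(2*x)*exp(-x) + C2*exp(-x)*sin(2*x).
Apply the initial conditions: u(0) = -7/29 + C1 = 3 and u'(0) = -28/29 - C1 + 2*C2 = -3. Solving gives C1 = 94/29, C2 = 35/58.

u = -7*exp(4*x)/29 + 35*exp(-x)*sin(2*x)/58 + 94*cos(2*x)*exp(-x)/29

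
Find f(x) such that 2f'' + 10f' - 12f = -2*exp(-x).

Divide through by 2: f'' + 5f' - 6f = -exp(-x).
Characteristic equation r² + 5r - 6 = 0 factors as (r - 1)(r + 6) = 0, so r = 1, -6.
Hence f_h = C1*exp(x) + C2*exp(-6*x).
Try f_p = A*exp(-x). Substituting into the equation and dividing by exp(-x) gives A = 1/10, so f_p = exp(-x)/10.

f = exp(-x)/10 + C1*exp(x) + C2*exp(-6*x)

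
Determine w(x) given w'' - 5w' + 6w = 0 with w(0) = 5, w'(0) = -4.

Characteristic equation r² - 5r + 6 = 0 factors as (r - 3)(r - 2) = 0, so r = 3, 2.
Hence w_h = C1*exp(3*x) + C2*exp(2*x).
Apply the initial conditions: w(0) = C1 + C2 = 5 and w'(0) = 2*C2 + 3*C1 = -4. Solving gives C1 = -14, C2 = 19.

w = -14*exp(3*x) + 19*exp(2*x)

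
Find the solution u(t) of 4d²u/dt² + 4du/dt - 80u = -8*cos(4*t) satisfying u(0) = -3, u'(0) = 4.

Divide through by 4: u'' + u' - 20u = -2*cos(4*t).
Characteristic equation r² + r - 20 = 0 factors as (r + 5)(r - 4) = 0, so r = -5, 4.
Hence u_h = C1*exp(-5*t) + C2*exp(4*t).
Try u_p = A*cos(4*t) + B*sin(4*t). Substituting and equating the coefficients of cos(4t) and sin(4t) gives A = 9/164, B = -1/164, so u_p = -sin(4*t)/164 + 9*cos(4*t)/164.
General solution: u = -sin(4*t)/164 + 9*cos(4*t)/164 + C1*exp(-5*t) + C2*exp(4*t).
Apply the initial conditions: u(0) = 9/164 + C1 + C2 = -3 and u'(0) = -1/41 - 5*C1 + 4*C2 = 4. Solving gives C1 = -74/41, C2 = -5/4.

u = -74*exp(-5*t)/41 - 5*exp(4*t)/4 - sin(4*t)/164 + 9*cos(4*t)/164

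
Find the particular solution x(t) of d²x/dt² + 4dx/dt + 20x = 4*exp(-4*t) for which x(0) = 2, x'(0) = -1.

Characteristic equation r² + 4r + 20 = 0 has discriminant (4)² - 4·(20) = -64 < 0, so r = -2 ± 4i.
Hence x_h = C1*cos(4*t)*exp(-2*t) + C2*exp(-2*t)*sin(4*t).
Try x_p = A*exp(-4*t). Substituting into the equation and dividing by exp(-4*t) gives A = 1/5, so x_p = exp(-4*t)/5.
General solution: x = exp(-4*t)/5 + C1*cos(4*t)*exp(-2*t) + C2*exp(-2*t)*sin(4*t).
Apply the initial conditions: x(0) = 1/5 + C1 = 2 and x'(0) = -4/5 - 2*C1 + 4*C2 = -1. Solving gives C1 = 9/5, C2 = 17/20.

x = exp(-4*t)/5 + 9*cos(4*t)*exp(-2*t)/5 + 17*exp(-2*t)*sin(4*t)/20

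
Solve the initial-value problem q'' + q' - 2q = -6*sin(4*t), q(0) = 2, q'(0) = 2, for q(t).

q = 2*exp(-2*t)/5 + 6*cos(4*t)/85 + 26*exp(t)/17 + 27*sin(4*t)/85

Characteristic equation r² + r - 2 = 0 factors as (r + 2)(r - 1) = 0, so r = -2, 1.
Hence q_h = C1*exp(-2*t) + C2*exp(t).
Try q_p = A*cos(4*t) + B*sin(4*t). Substituting and equating the coefficients of cos(4t) and sin(4t) gives A = 6/85, B = 27/85, so q_p = 6*cos(4*t)/85 + 27*sin(4*t)/85.
General solution: q = 6*cos(4*t)/85 + 27*sin(4*t)/85 + C1*exp(-2*t) + C2*exp(t).
Apply the initial conditions: q(0) = 6/85 + C1 + C2 = 2 and q'(0) = 108/85 + C2 - 2*C1 = 2. Solving gives C1 = 2/5, C2 = 26/17.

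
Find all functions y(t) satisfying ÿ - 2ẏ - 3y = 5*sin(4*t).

Characteristic equation r² - 2r - 3 = 0 factors as (r + 1)(r - 3) = 0, so r = -1, 3.
Hence y_h = C1*exp(-t) + C2*exp(3*t).
Try y_p = A*cos(4*t) + B*sin(4*t). Substituting and equating the coefficients of cos(4t) and sin(4t) gives A = 8/85, B = -19/85, so y_p = -19*sin(4*t)/85 + 8*cos(4*t)/85.

y = -19*sin(4*t)/85 + 8*cos(4*t)/85 + C1*exp(-t) + C2*exp(3*t)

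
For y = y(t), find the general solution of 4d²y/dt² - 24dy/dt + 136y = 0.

Divide through by 4: y'' - 6y' + 34y = 0.
Characteristic equation r² - 6r + 34 = 0 has discriminant (-6)² - 4·(34) = -100 < 0, so r = 3 ± 5i.
Hence y_h = C1*cos(5*t)*exp(3*t) + C2*exp(3*t)*sin(5*t).

y = C1*cos(5*t)*exp(3*t) + C2*exp(3*t)*sin(5*t)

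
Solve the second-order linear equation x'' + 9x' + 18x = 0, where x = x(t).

x = C1*exp(-6*t) + C2*exp(-3*t)

Characteristic equation r² + 9r + 18 = 0 factors as (r + 6)(r + 3) = 0, so r = -6, -3.
Hence x_h = C1*exp(-6*t) + C2*exp(-3*t).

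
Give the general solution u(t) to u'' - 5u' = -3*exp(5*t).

Characteristic equation r² - 5r = 0 factors as (r - 5)r = 0, so r = 5, 0.
Hence u_h = C1*exp(5*t) + C2.
Since exp(5*t) solves the homogeneous equation (r = 5 is a root of multiplicity 1), multiply the trial by t. Try u_p = A*t*exp(5*t). Substituting into the equation and dividing by exp(5*t) gives A = -3/5, so u_p = -3*t*exp(5*t)/5.

u = C2 + C1*exp(5*t) - 3*t*exp(5*t)/5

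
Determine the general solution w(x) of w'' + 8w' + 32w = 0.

Characteristic equation r² + 8r + 32 = 0 has discriminant (8)² - 4·(32) = -64 < 0, so r = -4 ± 4i.
Hence w_h = C1*cos(4*x)*exp(-4*x) + C2*exp(-4*x)*sin(4*x).

w = C1*cos(4*x)*exp(-4*x) + C2*exp(-4*x)*sin(4*x)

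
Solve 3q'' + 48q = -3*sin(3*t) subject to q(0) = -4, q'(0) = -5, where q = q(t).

q = -4*cos(4*t) - 8*sin(4*t)/7 - sin(3*t)/7

Divide through by 3: q'' + 16q = -sin(3*t).
Characteristic equation r² + 16 = 0 has discriminant (0)² - 4·(16) = -64 < 0, so r = ± 4i.
Hence q_h = C1*cos(4*t) + C2*sin(4*t).
Try q_p = A*cos(3*t) + B*sin(3*t). Substituting and equating the coefficients of cos(3t) and sin(3t) gives A = 0, B = -1/7, so q_p = -sin(3*t)/7.
General solution: q = -sin(3*t)/7 + C1*cos(4*t) + C2*sin(4*t).
Apply the initial conditions: q(0) = C1 = -4 and q'(0) = -3/7 + 4*C2 = -5. Solving gives C1 = -4, C2 = -8/7.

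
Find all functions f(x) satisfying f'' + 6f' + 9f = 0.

f = C1*exp(-3*x) + C2*x*exp(-3*x)

Characteristic equation r² + 6r + 9 = 0 has discriminant (6)² - 4·(9) = 0, so r = -3 is a repeated root.
Hence f_h = (C1 + C2*x)*exp(-3*x).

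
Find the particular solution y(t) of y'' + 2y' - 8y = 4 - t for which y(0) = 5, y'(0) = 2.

y = -15/32 + t/8 + 95*exp(2*t)/24 + 145*exp(-4*t)/96

Characteristic equation r² + 2r - 8 = 0 factors as (r + 4)(r - 2) = 0, so r = -4, 2.
Hence y_h = C1*exp(-4*t) + C2*exp(2*t).
For the particular solution try y_p = A0 + A1*t. Substituting and matching coefficients of each power of t gives A0 = -15/32, A1 = 1/8, so y_p = -15/32 + t/8.
General solution: y = -15/32 + t/8 + C1*exp(-4*t) + C2*exp(2*t).
Apply the initial conditions: y(0) = -15/32 + C1 + C2 = 5 and y'(0) = 1/8 - 4*C1 + 2*C2 = 2. Solving gives C1 = 145/96, C2 = 95/24.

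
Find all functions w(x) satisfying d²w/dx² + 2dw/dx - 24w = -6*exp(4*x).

Characteristic equation r² + 2r - 24 = 0 factors as (r - 4)(r + 6) = 0, so r = 4, -6.
Hence w_h = C1*exp(4*x) + C2*exp(-6*x).
Since exp(4*x) solves the homogeneous equation (r = 4 is a root of multiplicity 1), multiply the trial by x. Try w_p = A*x*exp(4*x). Substituting into the equation and dividing by exp(4*x) gives A = -3/5, so w_p = -3*x*exp(4*x)/5.

w = C1*exp(4*x) + C2*exp(-6*x) - 3*x*exp(4*x)/5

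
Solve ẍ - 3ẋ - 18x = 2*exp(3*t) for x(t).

Characteristic equation r² - 3r - 18 = 0 factors as (r - 6)(r + 3) = 0, so r = 6, -3.
Hence x_h = C1*exp(6*t) + C2*exp(-3*t).
Try x_p = A*exp(3*t). Substituting into the equation and dividing by exp(3*t) gives A = -1/9, so x_p = -exp(3*t)/9.

x = -exp(3*t)/9 + C1*exp(6*t) + C2*exp(-3*t)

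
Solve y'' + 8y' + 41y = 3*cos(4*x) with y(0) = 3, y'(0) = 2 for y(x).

Characteristic equation r² + 8r + 41 = 0 has discriminant (8)² - 4·(41) = -100 < 0, so r = -4 ± 5i.
Hence y_h = C1*cos(5*x)*exp(-4*x) + C2*exp(-4*x)*sin(5*x).
Try y_p = A*cos(4*x) + B*sin(4*x). Substituting and equating the coefficients of cos(4x) and sin(4x) gives A = 75/1649, B = 96/1649, so y_p = 75*cos(4*x)/1649 + 96*sin(4*x)/1649.
General solution: y = 75*cos(4*x)/1649 + 96*sin(4*x)/1649 + C1*cos(5*x)*exp(-4*x) + C2*exp(-4*x)*sin(5*x).
Apply the initial conditions: y(0) = 75/1649 + C1 = 3 and y'(0) = 384/1649 - 4*C1 + 5*C2 = 2. Solving gives C1 = 4872/1649, C2 = 22402/8245.

y = 75*cos(4*x)/1649 + 96*sin(4*x)/1649 + 4872*cos(5*x)*exp(-4*x)/1649 + 22402*exp(-4*x)*sin(5*x)/8245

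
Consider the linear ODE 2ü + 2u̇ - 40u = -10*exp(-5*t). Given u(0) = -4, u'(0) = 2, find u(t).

Divide through by 2: u'' + u' - 20u = -5*exp(-5*t).
Characteristic equation r² + r - 20 = 0 factors as (r + 5)(r - 4) = 0, so r = -5, 4.
Hence u_h = C1*exp(-5*t) + C2*exp(4*t).
Since exp(-5*t) solves the homogeneous equation (r = -5 is a root of multiplicity 1), multiply the trial by t. Try u_p = A*t*exp(-5*t). Substituting into the equation and dividing by exp(-5*t) gives A = 5/9, so u_p = 5*t*exp(-5*t)/9.
General solution: u = C1*exp(-5*t) + C2*exp(4*t) + 5*t*exp(-5*t)/9.
Apply the initial conditions: u(0) = C1 + C2 = -4 and u'(0) = 5/9 - 5*C1 + 4*C2 = 2. Solving gives C1 = -157/81, C2 = -167/81.

u = -167*exp(4*t)/81 - 157*exp(-5*t)/81 + 5*t*exp(-5*t)/9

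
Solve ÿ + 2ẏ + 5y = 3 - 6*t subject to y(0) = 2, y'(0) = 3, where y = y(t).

y = 27/25 - 6*t/5 + 23*cos(2*t)*exp(-t)/25 + 64*exp(-t)*sin(2*t)/25

Characteristic equation r² + 2r + 5 = 0 has discriminant (2)² - 4·(5) = -16 < 0, so r = -1 ± 2i.
Hence y_h = C1*cos(2*t)*exp(-t) + C2*exp(-t)*sin(2*t).
For the particular solution try y_p = A0 + A1*t. Substituting and matching coefficients of each power of t gives A0 = 27/25, A1 = -6/5, so y_p = 27/25 - 6*t/5.
General solution: y = 27/25 - 6*t/5 + C1*cos(2*t)*exp(-t) + C2*exp(-t)*sin(2*t).
Apply the initial conditions: y(0) = 27/25 + C1 = 2 and y'(0) = -6/5 - C1 + 2*C2 = 3. Solving gives C1 = 23/25, C2 = 64/25.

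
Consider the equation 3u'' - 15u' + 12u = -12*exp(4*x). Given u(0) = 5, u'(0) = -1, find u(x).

Divide through by 3: u'' - 5u' + 4u = -4*exp(4*x).
Characteristic equation r² - 5r + 4 = 0 factors as (r - 1)(r - 4) = 0, so r = 1, 4.
Hence u_h = C1*exp(x) + C2*exp(4*x).
Since exp(4*x) solves the homogeneous equation (r = 4 is a root of multiplicity 1), multiply the trial by x. Try u_p = A*x*exp(4*x). Substituting into the equation and dividing by exp(4*x) gives A = -4/3, so u_p = -4*x*exp(4*x)/3.
General solution: u = C1*exp(x) + C2*exp(4*x) - 4*x*exp(4*x)/3.
Apply the initial conditions: u(0) = C1 + C2 = 5 and u'(0) = -4/3 + C1 + 4*C2 = -1. Solving gives C1 = 59/9, C2 = -14/9.

u = -14*exp(4*x)/9 + 59*exp(x)/9 - 4*x*exp(4*x)/3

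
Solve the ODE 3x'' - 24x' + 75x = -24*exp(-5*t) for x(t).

Divide through by 3: x'' - 8x' + 25x = -8*exp(-5*t).
Characteristic equation r² - 8r + 25 = 0 has discriminant (-8)² - 4·(25) = -36 < 0, so r = 4 ± 3i.
Hence x_h = C1*cos(3*t)*exp(4*t) + C2*exp(4*t)*sin(3*t).
Try x_p = A*exp(-5*t). Substituting into the equation and dividing by exp(-5*t) gives A = -4/45, so x_p = -4*exp(-5*t)/45.

x = -4*exp(-5*t)/45 + C1*cos(3*t)*exp(4*t) + C2*exp(4*t)*sin(3*t)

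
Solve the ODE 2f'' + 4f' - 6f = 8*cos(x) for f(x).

f = -4*cos(x)/5 + 2*sin(x)/5 + C1*exp(x) + C2*exp(-3*x)

Divide through by 2: f'' + 2f' - 3f = 4*cos(x).
Characteristic equation r² + 2r - 3 = 0 factors as (r - 1)(r + 3) = 0, so r = 1, -3.
Hence f_h = C1*exp(x) + C2*exp(-3*x).
Try f_p = A*cos(x) + B*sin(x). Substituting and equating the coefficients of cos(x) and sin(x) gives A = -4/5, B = 2/5, so f_p = -4*cos(x)/5 + 2*sin(x)/5.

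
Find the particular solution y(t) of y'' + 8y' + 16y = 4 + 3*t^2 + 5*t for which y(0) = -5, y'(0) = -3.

y = 21/128 - 661*exp(-4*t)/128 + t/8 + 3*t**2/16 - 761*t*exp(-4*t)/32

Characteristic equation r² + 8r + 16 = 0 has discriminant (8)² - 4·(16) = 0, so r = -4 is a repeated root.
Hence y_h = (C1 + C2*t)*exp(-4*t).
For the particular solution try y_p = A0 + A1*t + A2*t^2. Substituting and matching coefficients of each power of t gives A0 = 21/128, A1 = 1/8, A2 = 3/16, so y_p = 21/128 + t/8 + 3*t^2/16.
General solution: y = 21/128 + t/8 + 3*t^2/16 + C1*exp(-4*t) + C2*t*exp(-4*t).
Apply the initial conditions: y(0) = 21/128 + C1 = -5 and y'(0) = 1/8 + C2 - 4*C1 = -3. Solving gives C1 = -661/128, C2 = -761/32.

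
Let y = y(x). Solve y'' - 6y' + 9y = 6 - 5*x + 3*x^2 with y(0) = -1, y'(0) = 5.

Characteristic equation r² - 6r + 9 = 0 has discriminant (-6)² - 4·(9) = 0, so r = 3 is a repeated root.
Hence y_h = (C1 + C2*x)*exp(3*x).
For the particular solution try y_p = A0 + A1*x + A2*x^2. Substituting and matching coefficients of each power of x gives A0 = 14/27, A1 = -1/9, A2 = 1/3, so y_p = 14/27 - x/9 + x^2/3.
General solution: y = 14/27 - x/9 + x^2/3 + C1*exp(3*x) + C2*x*exp(3*x).
Apply the initial conditions: y(0) = 14/27 + C1 = -1 and y'(0) = -1/9 + C2 + 3*C1 = 5. Solving gives C1 = -41/27, C2 = 29/3.

y = 14/27 - 41*exp(3*x)/27 - x/9 + x**2/3 + 29*x*exp(3*x)/3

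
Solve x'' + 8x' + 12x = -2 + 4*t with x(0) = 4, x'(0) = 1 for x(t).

Characteristic equation r² + 8r + 12 = 0 factors as (r + 2)(r + 6) = 0, so r = -2, -6.
Hence x_h = C1*exp(-2*t) + C2*exp(-6*t).
For the particular solution try x_p = A0 + A1*t. Substituting and matching coefficients of each power of t gives A0 = -7/18, A1 = 1/3, so x_p = -7/18 + t/3.
General solution: x = -7/18 + t/3 + C1*exp(-2*t) + C2*exp(-6*t).
Apply the initial conditions: x(0) = -7/18 + C1 + C2 = 4 and x'(0) = 1/3 - 6*C2 - 2*C1 = 1. Solving gives C1 = 27/4, C2 = -85/36.

x = -7/18 - 85*exp(-6*t)/36 + t/3 + 27*exp(-2*t)/4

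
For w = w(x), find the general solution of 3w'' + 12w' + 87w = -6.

Divide through by 3: w'' + 4w' + 29w = -2.
Characteristic equation r² + 4r + 29 = 0 has discriminant (4)² - 4·(29) = -100 < 0, so r = -2 ± 5i.
Hence w_h = C1*cos(5*x)*exp(-2*x) + C2*exp(-2*x)*sin(5*x).
For the particular solution try w_p = A0. Substituting and matching coefficients of each power of x gives A0 = -2/29, so w_p = -2/29.

w = -2/29 + C1*cos(5*x)*exp(-2*x) + C2*exp(-2*x)*sin(5*x)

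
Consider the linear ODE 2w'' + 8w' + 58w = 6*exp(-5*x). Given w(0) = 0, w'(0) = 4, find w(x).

w = 3*exp(-5*x)/34 - 3*cos(5*x)*exp(-2*x)/34 + 29*exp(-2*x)*sin(5*x)/34

Divide through by 2: w'' + 4w' + 29w = 3*exp(-5*x).
Characteristic equation r² + 4r + 29 = 0 has discriminant (4)² - 4·(29) = -100 < 0, so r = -2 ± 5i.
Hence w_h = C1*cos(5*x)*exp(-2*x) + C2*exp(-2*x)*sin(5*x).
Try w_p = A*exp(-5*x). Substituting into the equation and dividing by exp(-5*x) gives A = 3/34, so w_p = 3*exp(-5*x)/34.
General solution: w = 3*exp(-5*x)/34 + C1*cos(5*x)*exp(-2*x) + C2*exp(-2*x)*sin(5*x).
Apply the initial conditions: w(0) = 3/34 + C1 = 0 and w'(0) = -15/34 - 2*C1 + 5*C2 = 4. Solving gives C1 = -3/34, C2 = 29/34.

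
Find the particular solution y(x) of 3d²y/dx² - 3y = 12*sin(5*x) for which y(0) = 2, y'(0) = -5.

Divide through by 3: y'' - y = 4*sin(5*x).
Characteristic equation r² - 1 = 0 factors as (r + 1)(r - 1) = 0, so r = -1, 1.
Hence y_h = C1*exp(-x) + C2*exp(x).
Try y_p = A*cos(5*x) + B*sin(5*x). Substituting and equating the coefficients of cos(5x) and sin(5x) gives A = 0, B = -2/13, so y_p = -2*sin(5*x)/13.
General solution: y = -2*sin(5*x)/13 + C1*exp(-x) + C2*exp(x).
Apply the initial conditions: y(0) = C1 + C2 = 2 and y'(0) = -10/13 + C2 - C1 = -5. Solving gives C1 = 81/26, C2 = -29/26.

y = -29*exp(x)/26 - 2*sin(5*x)/13 + 81*exp(-x)/26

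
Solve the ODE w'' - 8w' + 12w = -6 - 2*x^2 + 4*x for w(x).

Characteristic equation r² - 8r + 12 = 0 factors as (r - 2)(r - 6) = 0, so r = 2, 6.
Hence w_h = C1*exp(2*x) + C2*exp(6*x).
For the particular solution try w_p = A0 + A1*x + A2*x^2. Substituting and matching coefficients of each power of x gives A0 = -43/108, A1 = 1/9, A2 = -1/6, so w_p = -43/108 - x^2/6 + x/9.

w = -43/108 - x**2/6 + x/9 + C1*exp(2*x) + C2*exp(6*x)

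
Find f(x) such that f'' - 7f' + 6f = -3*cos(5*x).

f = 57*cos(5*x)/1586 + 105*sin(5*x)/1586 + C1*exp(x) + C2*exp(6*x)

Characteristic equation r² - 7r + 6 = 0 factors as (r - 1)(r - 6) = 0, so r = 1, 6.
Hence f_h = C1*exp(x) + C2*exp(6*x).
Try f_p = A*cos(5*x) + B*sin(5*x). Substituting and equating the coefficients of cos(5x) and sin(5x) gives A = 57/1586, B = 105/1586, so f_p = 57*cos(5*x)/1586 + 105*sin(5*x)/1586.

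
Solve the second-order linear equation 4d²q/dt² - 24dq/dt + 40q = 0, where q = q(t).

q = C1*cos(t)*exp(3*t) + C2*exp(3*t)*sin(t)

Divide through by 4: q'' - 6q' + 10q = 0.
Characteristic equation r² - 6r + 10 = 0 has discriminant (-6)² - 4·(10) = -4 < 0, so r = 3 ± i.
Hence q_h = C1*cos(t)*exp(3*t) + C2*exp(3*t)*sin(t).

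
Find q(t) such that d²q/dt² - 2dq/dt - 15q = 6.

q = -2/5 + C1*exp(5*t) + C2*exp(-3*t)

Characteristic equation r² - 2r - 15 = 0 factors as (r - 5)(r + 3) = 0, so r = 5, -3.
Hence q_h = C1*exp(5*t) + C2*exp(-3*t).
For the particular solution try q_p = A0. Substituting and matching coefficients of each power of t gives A0 = -2/5, so q_p = -2/5.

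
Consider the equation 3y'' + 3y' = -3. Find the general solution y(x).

Divide through by 3: y'' + y' = -1.
Characteristic equation r² + r = 0 factors as (r + 1)r = 0, so r = -1, 0.
Hence y_h = C1*exp(-x) + C2.
Since 1 solves the homogeneous equation (r = 0 is a root of multiplicity 1), multiply the trial by x. Try y_p = A*x. Substituting into the equation and dividing by 1 gives A = -1, so y_p = -x.

y = C2 - x + C1*exp(-x)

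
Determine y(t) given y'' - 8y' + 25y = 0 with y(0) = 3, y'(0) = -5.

y = 3*cos(3*t)*exp(4*t) - 17*exp(4*t)*sin(3*t)/3

Characteristic equation r² - 8r + 25 = 0 has discriminant (-8)² - 4·(25) = -36 < 0, so r = 4 ± 3i.
Hence y_h = C1*cos(3*t)*exp(4*t) + C2*exp(4*t)*sin(3*t).
Apply the initial conditions: y(0) = C1 = 3 and y'(0) = 3*C2 + 4*C1 = -5. Solving gives C1 = 3, C2 = -17/3.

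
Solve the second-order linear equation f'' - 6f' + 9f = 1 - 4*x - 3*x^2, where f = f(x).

f = -11/27 - 8*x/9 - x**2/3 + C1*exp(3*x) + C2*x*exp(3*x)

Characteristic equation r² - 6r + 9 = 0 has discriminant (-6)² - 4·(9) = 0, so r = 3 is a repeated root.
Hence f_h = (C1 + C2*x)*exp(3*x).
For the particular solution try f_p = A0 + A1*x + A2*x^2. Substituting and matching coefficients of each power of x gives A0 = -11/27, A1 = -8/9, A2 = -1/3, so f_p = -11/27 - 8*x/9 - x^2/3.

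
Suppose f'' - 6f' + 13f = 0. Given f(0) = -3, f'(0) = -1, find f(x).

f = -3*cos(2*x)*exp(3*x) + 4*exp(3*x)*sin(2*x)

Characteristic equation r² - 6r + 13 = 0 has discriminant (-6)² - 4·(13) = -16 < 0, so r = 3 ± 2i.
Hence f_h = C1*cos(2*x)*exp(3*x) + C2*exp(3*x)*sin(2*x).
Apply the initial conditions: f(0) = C1 = -3 and f'(0) = 2*C2 + 3*C1 = -1. Solving gives C1 = -3, C2 = 4.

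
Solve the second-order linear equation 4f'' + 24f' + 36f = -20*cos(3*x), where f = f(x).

f = -5*sin(3*x)/18 + C1*exp(-3*x) + C2*x*exp(-3*x)

Divide through by 4: f'' + 6f' + 9f = -5*cos(3*x).
Characteristic equation r² + 6r + 9 = 0 has discriminant (6)² - 4·(9) = 0, so r = -3 is a repeated root.
Hence f_h = (C1 + C2*x)*exp(-3*x).
Try f_p = A*cos(3*x) + B*sin(3*x). Substituting and equating the coefficients of cos(3x) and sin(3x) gives A = 0, B = -5/18, so f_p = -5*sin(3*x)/18.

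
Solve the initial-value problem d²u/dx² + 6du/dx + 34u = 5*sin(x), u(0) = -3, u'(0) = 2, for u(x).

Characteristic equation r² + 6r + 34 = 0 has discriminant (6)² - 4·(34) = -100 < 0, so r = -3 ± 5i.
Hence u_h = C1*cos(5*x)*exp(-3*x) + C2*exp(-3*x)*sin(5*x).
Try u_p = A*cos(x) + B*sin(x). Substituting and equating the coefficients of cos(x) and sin(x) gives A = -2/75, B = 11/75, so u_p = -2*cos(x)/75 + 11*sin(x)/75.
General solution: u = -2*cos(x)/75 + 11*sin(x)/75 + C1*cos(5*x)*exp(-3*x) + C2*exp(-3*x)*sin(5*x).
Apply the initial conditions: u(0) = -2/75 + C1 = -3 and u'(0) = 11/75 - 3*C1 + 5*C2 = 2. Solving gives C1 = -223/75, C2 = -106/75.

u = -2*cos(x)/75 + 11*sin(x)/75 - 223*cos(5*x)*exp(-3*x)/75 - 106*exp(-3*x)*sin(5*x)/75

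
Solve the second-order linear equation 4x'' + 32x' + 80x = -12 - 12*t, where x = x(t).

Divide through by 4: x'' + 8x' + 20x = -3 - 3*t.
Characteristic equation r² + 8r + 20 = 0 has discriminant (8)² - 4·(20) = -16 < 0, so r = -4 ± 2i.
Hence x_h = C1*cos(2*t)*exp(-4*t) + C2*exp(-4*t)*sin(2*t).
For the particular solution try x_p = A0 + A1*t. Substituting and matching coefficients of each power of t gives A0 = -9/100, A1 = -3/20, so x_p = -9/100 - 3*t/20.

x = -9/100 - 3*t/20 + C1*cos(2*t)*exp(-4*t) + C2*exp(-4*t)*sin(2*t)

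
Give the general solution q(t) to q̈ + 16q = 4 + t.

Characteristic equation r² + 16 = 0 has discriminant (0)² - 4·(16) = -64 < 0, so r = ± 4i.
Hence q_h = C1*cos(4*t) + C2*sin(4*t).
For the particular solution try q_p = A0 + A1*t. Substituting and matching coefficients of each power of t gives A0 = 1/4, A1 = 1/16, so q_p = 1/4 + t/16.

q = 1/4 + t/16 + C1*cos(4*t) + C2*sin(4*t)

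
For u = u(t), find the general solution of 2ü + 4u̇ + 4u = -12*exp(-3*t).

Divide through by 2: u'' + 2u' + 2u = -6*exp(-3*t).
Characteristic equation r² + 2r + 2 = 0 has discriminant (2)² - 4·(2) = -4 < 0, so r = -1 ± i.
Hence u_h = C1*cos(t)*exp(-t) + C2*exp(-t)*sin(t).
Try u_p = A*exp(-3*t). Substituting into the equation and dividing by exp(-3*t) gives A = -6/5, so u_p = -6*exp(-3*t)/5.

u = -6*exp(-3*t)/5 + C1*cos(t)*exp(-t) + C2*exp(-t)*sin(t)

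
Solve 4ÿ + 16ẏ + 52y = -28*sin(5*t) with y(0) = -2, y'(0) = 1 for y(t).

y = 21*sin(5*t)/136 + 35*cos(5*t)/136 - 583*exp(-2*t)*sin(3*t)/408 - 307*cos(3*t)*exp(-2*t)/136

Divide through by 4: y'' + 4y' + 13y = -7*sin(5*t).
Characteristic equation r² + 4r + 13 = 0 has discriminant (4)² - 4·(13) = -36 < 0, so r = -2 ± 3i.
Hence y_h = C1*cos(3*t)*exp(-2*t) + C2*exp(-2*t)*sin(3*t).
Try y_p = A*cos(5*t) + B*sin(5*t). Substituting and equating the coefficients of cos(5t) and sin(5t) gives A = 35/136, B = 21/136, so y_p = 21*sin(5*t)/136 + 35*cos(5*t)/136.
General solution: y = 21*sin(5*t)/136 + 35*cos(5*t)/136 + C1*cos(3*t)*exp(-2*t) + C2*exp(-2*t)*sin(3*t).
Apply the initial conditions: y(0) = 35/136 + C1 = -2 and y'(0) = 105/136 - 2*C1 + 3*C2 = 1. Solving gives C1 = -307/136, C2 = -583/408.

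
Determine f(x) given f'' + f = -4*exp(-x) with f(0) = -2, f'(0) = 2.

Characteristic equation r² + 1 = 0 has discriminant (0)² - 4·(1) = -4 < 0, so r = ± i.
Hence f_h = C1*cos(x) + C2*sin(x).
Try f_p = A*exp(-x). Substituting into the equation and dividing by exp(-x) gives A = -2, so f_p = -2*exp(-x).
General solution: f = -2*exp(-x) + C1*cos(x) + C2*sin(x).
Apply the initial conditions: f(0) = -2 + C1 = -2 and f'(0) = 2 + C2 = 2. Solving gives C1 = 0, C2 = 0.

f = -2*exp(-x)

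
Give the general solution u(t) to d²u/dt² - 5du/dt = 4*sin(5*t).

u = C2 - 2*sin(5*t)/25 + 2*cos(5*t)/25 + C1*exp(5*t)

Characteristic equation r² - 5r = 0 factors as (r - 5)r = 0, so r = 5, 0.
Hence u_h = C1*exp(5*t) + C2.
Try u_p = A*cos(5*t) + B*sin(5*t). Substituting and equating the coefficients of cos(5t) and sin(5t) gives A = 2/25, B = -2/25, so u_p = -2*sin(5*t)/25 + 2*cos(5*t)/25.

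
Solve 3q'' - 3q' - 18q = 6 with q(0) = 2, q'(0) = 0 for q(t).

Divide through by 3: q'' - q' - 6q = 2.
Characteristic equation r² - r - 6 = 0 factors as (r + 2)(r - 3) = 0, so r = -2, 3.
Hence q_h = C1*exp(-2*t) + C2*exp(3*t).
For the particular solution try q_p = A0. Substituting and matching coefficients of each power of t gives A0 = -1/3, so q_p = -1/3.
General solution: q = -1/3 + C1*exp(-2*t) + C2*exp(3*t).
Apply the initial conditions: q(0) = -1/3 + C1 + C2 = 2 and q'(0) = -2*C1 + 3*C2 = 0. Solving gives C1 = 7/5, C2 = 14/15.

q = -1/3 + 7*exp(-2*t)/5 + 14*exp(3*t)/15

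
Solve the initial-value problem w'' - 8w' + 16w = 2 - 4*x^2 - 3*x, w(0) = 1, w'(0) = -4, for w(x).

Characteristic equation r² - 8r + 16 = 0 has discriminant (-8)² - 4·(16) = 0, so r = 4 is a repeated root.
Hence w_h = (C1 + C2*x)*exp(4*x).
For the particular solution try w_p = A0 + A1*x + A2*x^2. Substituting and matching coefficients of each power of x gives A0 = -1/16, A1 = -7/16, A2 = -1/4, so w_p = -1/16 - 7*x/16 - x^2/4.
General solution: w = -1/16 - 7*x/16 - x^2/4 + C1*exp(4*x) + C2*x*exp(4*x).
Apply the initial conditions: w(0) = -1/16 + C1 = 1 and w'(0) = -7/16 + C2 + 4*C1 = -4. Solving gives C1 = 17/16, C2 = -125/16.

w = -1/16 - 7*x/16 - x**2/4 + 17*exp(4*x)/16 - 125*x*exp(4*x)/16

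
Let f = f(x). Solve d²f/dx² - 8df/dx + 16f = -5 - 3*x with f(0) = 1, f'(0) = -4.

Characteristic equation r² - 8r + 16 = 0 has discriminant (-8)² - 4·(16) = 0, so r = 4 is a repeated root.
Hence f_h = (C1 + C2*x)*exp(4*x).
For the particular solution try f_p = A0 + A1*x. Substituting and matching coefficients of each power of x gives A0 = -13/32, A1 = -3/16, so f_p = -13/32 - 3*x/16.
General solution: f = -13/32 - 3*x/16 + C1*exp(4*x) + C2*x*exp(4*x).
Apply the initial conditions: f(0) = -13/32 + C1 = 1 and f'(0) = -3/16 + C2 + 4*C1 = -4. Solving gives C1 = 45/32, C2 = -151/16.

f = -13/32 - 3*x/16 + 45*exp(4*x)/32 - 151*x*exp(4*x)/16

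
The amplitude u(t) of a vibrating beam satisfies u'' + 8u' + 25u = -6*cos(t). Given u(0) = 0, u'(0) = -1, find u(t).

u = -9*cos(t)/40 - 3*sin(t)/40 - exp(-4*t)*sin(3*t)/120 + 9*cos(3*t)*exp(-4*t)/40

Characteristic equation r² + 8r + 25 = 0 has discriminant (8)² - 4·(25) = -36 < 0, so r = -4 ± 3i.
Hence u_h = C1*cos(3*t)*exp(-4*t) + C2*exp(-4*t)*sin(3*t).
Try u_p = A*cos(t) + B*sin(t). Substituting and equating the coefficients of cos(t) and sin(t) gives A = -9/40, B = -3/40, so u_p = -9*cos(t)/40 - 3*sin(t)/40.
General solution: u = -9*cos(t)/40 - 3*sin(t)/40 + C1*cos(3*t)*exp(-4*t) + C2*exp(-4*t)*sin(3*t).
Apply the initial conditions: u(0) = -9/40 + C1 = 0 and u'(0) = -3/40 - 4*C1 + 3*C2 = -1. Solving gives C1 = 9/40, C2 = -1/120.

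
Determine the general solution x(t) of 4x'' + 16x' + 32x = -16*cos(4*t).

Divide through by 4: x'' + 4x' + 8x = -4*cos(4*t).
Characteristic equation r² + 4r + 8 = 0 has discriminant (4)² - 4·(8) = -16 < 0, so r = -2 ± 2i.
Hence x_h = C1*cos(2*t)*exp(-2*t) + C2*exp(-2*t)*sin(2*t).
Try x_p = A*cos(4*t) + B*sin(4*t). Substituting and equating the coefficients of cos(4t) and sin(4t) gives A = 1/10, B = -1/5, so x_p = -sin(4*t)/5 + cos(4*t)/10.

x = -sin(4*t)/5 + cos(4*t)/10 + C1*cos(2*t)*exp(-2*t) + C2*exp(-2*t)*sin(2*t)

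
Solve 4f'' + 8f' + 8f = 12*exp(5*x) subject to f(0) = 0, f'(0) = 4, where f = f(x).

Divide through by 4: f'' + 2f' + 2f = 3*exp(5*x).
Characteristic equation r² + 2r + 2 = 0 has discriminant (2)² - 4·(2) = -4 < 0, so r = -1 ± i.
Hence f_h = C1*cos(x)*exp(-x) + C2*exp(-x)*sin(x).
Try f_p = A*exp(5*x). Substituting into the equation and dividing by exp(5*x) gives A = 3/37, so f_p = 3*exp(5*x)/37.
General solution: f = 3*exp(5*x)/37 + C1*cos(x)*exp(-x) + C2*exp(-x)*sin(x).
Apply the initial conditions: f(0) = 3/37 + C1 = 0 and f'(0) = 15/37 + C2 - C1 = 4. Solving gives C1 = -3/37, C2 = 130/37.

f = 3*exp(5*x)/37 - 3*cos(x)*exp(-x)/37 + 130*exp(-x)*sin(x)/37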